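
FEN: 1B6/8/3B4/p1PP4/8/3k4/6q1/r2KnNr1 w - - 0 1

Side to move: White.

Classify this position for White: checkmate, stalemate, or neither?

White to move; white king on d1.
In check: yes, from the black rook on a1.
King squares — c1: attacked by Ra1; e1: attacked by Ra1; c2: attacked by Ne1; d2: attacked by Qg2; e2: attacked by Qg2.
Legal moves for White: none.
In check with no legal moves → checkmate.

checkmate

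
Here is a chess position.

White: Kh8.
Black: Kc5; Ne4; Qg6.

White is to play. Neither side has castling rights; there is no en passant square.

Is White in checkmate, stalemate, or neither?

stalemate

White to move; white king on h8.
In check: no.
King squares — g7: attacked by Qg6; h7: attacked by Qg6; g8: attacked by Qg6.
Legal moves for White: none.
Not in check and no legal moves → stalemate.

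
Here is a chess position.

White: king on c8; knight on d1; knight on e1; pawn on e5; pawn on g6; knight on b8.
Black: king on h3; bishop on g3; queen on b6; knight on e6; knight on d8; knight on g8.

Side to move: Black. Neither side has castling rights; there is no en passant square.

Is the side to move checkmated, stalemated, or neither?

Black to move; black king on h3.
In check: no.
Legal moves for Black include: Ne7+, Nh6, Nf6, Nf7, Nb7, Nc6, Nf8, Ng7, Nc7, Ng5, Nc5, Nf4, Nd4, Qxb8+, Qc7#, Qb7#, Qa7, Qd6, ... (list truncated; more exist).
Black has legal moves and is not in check → neither.

neither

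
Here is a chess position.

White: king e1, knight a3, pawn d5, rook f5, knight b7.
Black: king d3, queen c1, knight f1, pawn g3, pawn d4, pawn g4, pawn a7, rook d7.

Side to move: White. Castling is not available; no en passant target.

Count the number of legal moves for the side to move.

0

White to move; king on e1.
In check: yes, from the black queen on c1.
Legal moves: none.
Count: 0.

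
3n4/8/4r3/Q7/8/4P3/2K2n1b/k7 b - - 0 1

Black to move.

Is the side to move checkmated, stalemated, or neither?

Black to move; black king on a1.
In check: yes, from the white queen on a5.
King squares — b1: attacked by Kc2; a2: attacked by Qa5; b2: attacked by Kc2.
Legal moves for Black: none.
In check with no legal moves → checkmate.

checkmate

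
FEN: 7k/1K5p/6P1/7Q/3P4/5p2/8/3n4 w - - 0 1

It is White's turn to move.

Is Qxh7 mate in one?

yes

After Qxh7: black king on h8; in check: yes, from the white queen on h7.
King squares — g7: attacked by Qh7; h7: attacked by Pg6; g8: attacked by Qh7.
Black has no legal moves → checkmate.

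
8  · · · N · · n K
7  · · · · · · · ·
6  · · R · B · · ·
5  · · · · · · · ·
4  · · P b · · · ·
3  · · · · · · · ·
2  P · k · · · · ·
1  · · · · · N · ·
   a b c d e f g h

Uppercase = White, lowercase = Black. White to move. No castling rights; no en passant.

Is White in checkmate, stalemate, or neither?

neither

White to move; white king on h8.
In check: yes, from the black bishop on d4.
King squares — g7: attacked by Bd4; h7: available; g8: available.
Legal moves for White: Kxg8, Kh7.
White is in check but has 2 legal moves → neither.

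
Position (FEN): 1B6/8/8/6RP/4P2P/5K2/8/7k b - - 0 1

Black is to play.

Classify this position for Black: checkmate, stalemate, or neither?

stalemate

Black to move; black king on h1.
In check: no.
King squares — g1: attacked by Rg5; g2: attacked by Kf3; h2: attacked by Bb8.
Legal moves for Black: none.
Not in check and no legal moves → stalemate.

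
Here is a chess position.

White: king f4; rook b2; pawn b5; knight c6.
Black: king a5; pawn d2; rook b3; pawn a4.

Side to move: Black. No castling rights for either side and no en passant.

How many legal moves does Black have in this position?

2

Black to move; king on a5.
In check: yes, from the white knight on c6.
Legal moves: Kb6, Kxb5.
Count: 2.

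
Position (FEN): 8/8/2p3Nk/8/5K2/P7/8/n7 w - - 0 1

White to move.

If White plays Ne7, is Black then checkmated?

no

After Ne7: black king on h6; in check: no.
Black is not in check, so this cannot be checkmate.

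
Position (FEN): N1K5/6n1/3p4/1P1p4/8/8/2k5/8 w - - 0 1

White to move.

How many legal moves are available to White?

White to move; king on c8.
In check: no.
Legal moves: Kd8, Kb8, Kd7, Kc7, Kb7, Nc7, Nb6, b6.
Count: 8.

8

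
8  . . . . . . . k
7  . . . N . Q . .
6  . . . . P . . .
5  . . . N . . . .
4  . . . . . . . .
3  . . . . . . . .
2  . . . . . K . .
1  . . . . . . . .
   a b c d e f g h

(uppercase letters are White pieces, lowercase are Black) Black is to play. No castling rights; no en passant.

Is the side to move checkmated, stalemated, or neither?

Black to move; black king on h8.
In check: no.
King squares — g7: attacked by Qf7; h7: attacked by Qf7; g8: attacked by Qf7.
Legal moves for Black: none.
Not in check and no legal moves → stalemate.

stalemate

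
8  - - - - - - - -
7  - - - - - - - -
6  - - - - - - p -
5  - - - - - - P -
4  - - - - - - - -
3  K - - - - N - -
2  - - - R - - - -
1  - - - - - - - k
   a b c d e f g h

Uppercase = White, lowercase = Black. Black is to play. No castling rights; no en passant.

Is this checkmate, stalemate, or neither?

Black to move; black king on h1.
In check: no.
King squares — g1: attacked by Nf3; g2: attacked by Rd2; h2: attacked by Rd2.
Legal moves for Black: none.
Not in check and no legal moves → stalemate.

stalemate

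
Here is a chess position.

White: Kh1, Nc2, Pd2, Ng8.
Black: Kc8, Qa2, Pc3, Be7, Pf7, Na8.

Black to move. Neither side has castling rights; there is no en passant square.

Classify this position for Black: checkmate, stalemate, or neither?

Black to move; black king on c8.
In check: no.
Legal moves for Black include: Kd8, Kb8, Kd7, Kc7, Kb7, Nc7, Nb6, Bf8, Bd8, Bf6, Bd6, Bg5, Bc5, Bh4, Bb4, Ba3, Qa7, Qe6, ... (list truncated; more exist).
Black has legal moves and is not in check → neither.

neither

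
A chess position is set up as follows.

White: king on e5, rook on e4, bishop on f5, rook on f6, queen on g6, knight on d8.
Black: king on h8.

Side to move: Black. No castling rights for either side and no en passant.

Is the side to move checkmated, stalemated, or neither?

Black to move; black king on h8.
In check: no.
King squares — g7: attacked by Qg6; h7: attacked by Qg6; g8: attacked by Qg6.
Legal moves for Black: none.
Not in check and no legal moves → stalemate.

stalemate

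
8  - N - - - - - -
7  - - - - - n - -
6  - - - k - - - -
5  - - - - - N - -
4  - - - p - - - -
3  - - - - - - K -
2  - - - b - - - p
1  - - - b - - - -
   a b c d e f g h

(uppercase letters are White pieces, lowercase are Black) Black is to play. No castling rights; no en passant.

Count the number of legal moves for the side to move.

Black to move; king on d6.
In check: yes, from the white knight on f5.
Legal moves: Kc7, Ke6, Ke5, Kd5, Kc5.
Count: 5.

5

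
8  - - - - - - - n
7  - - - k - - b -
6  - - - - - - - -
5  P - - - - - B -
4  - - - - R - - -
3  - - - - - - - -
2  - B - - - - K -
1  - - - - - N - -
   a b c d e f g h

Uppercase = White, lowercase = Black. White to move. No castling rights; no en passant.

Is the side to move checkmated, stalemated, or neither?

White to move; white king on g2.
In check: no.
Legal moves for White include: Bd8, Be7, Bh6, Bgf6, Bh4, Bf4, Be3, Bd2, Bgc1, Re8, Re7+, Re6, Re5, Rh4, Rg4, Rf4, Rd4+, Rc4, ... (list truncated; more exist).
White has legal moves and is not in check → neither.

neither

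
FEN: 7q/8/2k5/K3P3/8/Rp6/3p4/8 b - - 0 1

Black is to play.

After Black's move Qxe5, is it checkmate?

no

After Qxe5: white king on a5; in check: yes, from the black queen on e5.
White has 3 legal replies: Ka6, Kb4, Ka4.
In check but a legal move exists → not checkmate.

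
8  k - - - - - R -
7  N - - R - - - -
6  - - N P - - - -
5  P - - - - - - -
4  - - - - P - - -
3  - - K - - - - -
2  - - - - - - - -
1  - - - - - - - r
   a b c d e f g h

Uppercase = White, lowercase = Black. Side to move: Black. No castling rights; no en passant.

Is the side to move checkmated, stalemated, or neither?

checkmate

Black to move; black king on a8.
In check: yes, from the white rook on g8.
King squares — a7: attacked by Nc6; b7: attacked by Rd7; b8: attacked by Nc6.
Legal moves for Black: none.
In check with no legal moves → checkmate.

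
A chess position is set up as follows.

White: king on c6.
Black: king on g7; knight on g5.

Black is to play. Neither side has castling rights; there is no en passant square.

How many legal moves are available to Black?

Black to move; king on g7.
In check: no.
Legal moves: Kh8, Kg8, Kf8, Kh7, Kf7, Kh6, Kg6, Kf6, Nh7, Nf7, Ne6, Ne4, Nh3, Nf3.
Count: 14.

14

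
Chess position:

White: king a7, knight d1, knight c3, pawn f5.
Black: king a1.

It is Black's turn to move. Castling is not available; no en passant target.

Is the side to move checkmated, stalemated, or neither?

Black to move; black king on a1.
In check: no.
King squares — b1: attacked by Nc3; a2: attacked by Nc3; b2: attacked by Nd1.
Legal moves for Black: none.
Not in check and no legal moves → stalemate.

stalemate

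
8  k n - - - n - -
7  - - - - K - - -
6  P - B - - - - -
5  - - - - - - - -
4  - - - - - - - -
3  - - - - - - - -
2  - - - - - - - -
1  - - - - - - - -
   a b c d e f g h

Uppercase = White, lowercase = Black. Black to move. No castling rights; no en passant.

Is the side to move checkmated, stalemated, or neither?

Black to move; black king on a8.
In check: yes, from the white bishop on c6.
King squares — a7: available; b7: attacked by Pa6; b8: own knight.
Legal moves for Black: Ka7, Nxc6+.
Black is in check but has 2 legal moves → neither.

neither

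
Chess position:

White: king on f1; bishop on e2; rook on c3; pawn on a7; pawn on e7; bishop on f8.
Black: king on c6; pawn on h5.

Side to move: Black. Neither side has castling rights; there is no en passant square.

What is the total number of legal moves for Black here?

Black to move; king on c6.
In check: yes, from the white rook on c3.
Legal moves: Kd7, Kb7, Kd6, Kb6, Kd5.
Count: 5.

5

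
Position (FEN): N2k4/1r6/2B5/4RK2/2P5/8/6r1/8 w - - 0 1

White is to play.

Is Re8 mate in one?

yes

After Re8: black king on d8; in check: yes, from the white rook on e8.
King squares — c7: attacked by Na8; d7: attacked by Bc6; e7: attacked by Re8; c8: attacked by Re8; e8: attacked by Bc6.
Black has no legal moves → checkmate.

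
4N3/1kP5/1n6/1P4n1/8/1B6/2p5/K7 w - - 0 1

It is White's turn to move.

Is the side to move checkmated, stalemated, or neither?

neither

White to move; white king on a1.
In check: no.
Legal moves for White: Ng7, Nf6, Nd6+, Bg8, Bf7, Be6, Bd5+, Bc4, Ba4, Bxc2, Ba2, Kb2, Ka2, c8=Q+, c8=R, c8=B+, c8=N.
White has 17 legal moves and is not in check → neither.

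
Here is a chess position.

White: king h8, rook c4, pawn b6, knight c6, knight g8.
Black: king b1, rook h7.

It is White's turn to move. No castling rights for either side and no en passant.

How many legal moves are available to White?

1

White to move; king on h8.
In check: yes, from the black rook on h7.
Legal moves: Kxh7.
Count: 1.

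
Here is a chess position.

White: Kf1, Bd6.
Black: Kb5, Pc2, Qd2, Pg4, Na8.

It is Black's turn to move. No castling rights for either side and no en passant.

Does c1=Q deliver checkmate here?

yes

After c1=Q: white king on f1; in check: yes, from the black queen on c1.
King squares — e1: attacked by Qc1; g1: attacked by Qc1; e2: attacked by Qd2; f2: attacked by Qd2; g2: attacked by Qd2.
White has no legal moves → checkmate.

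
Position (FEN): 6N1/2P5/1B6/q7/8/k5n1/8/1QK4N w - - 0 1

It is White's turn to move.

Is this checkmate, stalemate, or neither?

neither

White to move; white king on c1.
In check: no.
Legal moves for White include: Ne7, Nh6, Nf6, Ba7, Bc5+, Bxa5, Bd4, Be3, Bf2, Bg1, Nxg3, Nf2, Kc2, Kd1, Qh7, Qg6, Qf5, Qb5, ... (list truncated; more exist).
White has legal moves and is not in check → neither.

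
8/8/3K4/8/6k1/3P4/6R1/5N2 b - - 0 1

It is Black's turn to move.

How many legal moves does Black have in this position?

6

Black to move; king on g4.
In check: yes, from the white rook on g2.
Legal moves: Kh5, Kf5, Kh4, Kf4, Kh3, Kf3.
Count: 6.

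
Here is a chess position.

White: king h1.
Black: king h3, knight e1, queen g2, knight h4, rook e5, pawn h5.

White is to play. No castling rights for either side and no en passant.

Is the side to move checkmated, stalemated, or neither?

White to move; white king on h1.
In check: yes, from the black queen on g2.
King squares — g1: attacked by Qg2; g2: attacked by Ne1; h2: attacked by Qg2.
Legal moves for White: none.
In check with no legal moves → checkmate.

checkmate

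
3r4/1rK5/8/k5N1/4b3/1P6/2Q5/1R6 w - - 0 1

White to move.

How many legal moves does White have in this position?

White to move; king on c7.
In check: yes, from the black rook on b7.
Legal moves: Kxd8.
Count: 1.

1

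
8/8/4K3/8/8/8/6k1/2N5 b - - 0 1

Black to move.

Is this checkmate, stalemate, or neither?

Black to move; black king on g2.
In check: no.
Legal moves for Black: Kh3, Kg3, Kf3, Kh2, Kf2, Kh1, Kg1, Kf1.
Black has 8 legal moves and is not in check → neither.

neither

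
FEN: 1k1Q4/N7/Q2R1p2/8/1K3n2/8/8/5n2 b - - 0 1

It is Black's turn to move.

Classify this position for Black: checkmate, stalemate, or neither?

checkmate

Black to move; black king on b8.
In check: yes, from the white queen on d8.
King squares — a7: attacked by Qa6; b7: attacked by Qa6; c7: attacked by Qd8; a8: attacked by Qd8; c8: attacked by Qa6.
Legal moves for Black: none.
In check with no legal moves → checkmate.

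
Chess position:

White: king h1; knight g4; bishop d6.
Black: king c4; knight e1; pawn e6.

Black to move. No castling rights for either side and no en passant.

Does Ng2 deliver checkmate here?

After Ng2: white king on h1; in check: no.
White is not in check, so this cannot be checkmate.

no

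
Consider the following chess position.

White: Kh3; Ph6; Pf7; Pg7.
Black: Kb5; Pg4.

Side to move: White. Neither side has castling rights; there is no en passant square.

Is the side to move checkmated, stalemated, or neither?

neither

White to move; white king on h3.
In check: yes, from the black pawn on g4.
Legal moves for White: Kh4, Kxg4, Kg3, Kh2, Kg2.
White is in check but has 5 legal moves → neither.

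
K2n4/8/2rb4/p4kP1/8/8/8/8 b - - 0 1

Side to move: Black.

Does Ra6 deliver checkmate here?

After Ra6: white king on a8; in check: yes, from the black rook on a6.
King squares — a7: attacked by Ra6; b7: attacked by Nd8; b8: attacked by Bd6.
White has no legal moves → checkmate.

yes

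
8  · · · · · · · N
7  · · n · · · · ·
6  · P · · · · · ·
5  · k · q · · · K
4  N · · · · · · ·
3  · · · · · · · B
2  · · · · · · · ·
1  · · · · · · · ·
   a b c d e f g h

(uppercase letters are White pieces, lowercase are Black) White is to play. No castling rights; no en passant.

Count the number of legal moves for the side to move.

White to move; king on h5.
In check: yes, from the black queen on d5.
Legal moves: Kh6, Kg6, Kh4, Kg4, Bf5.
Count: 5.

5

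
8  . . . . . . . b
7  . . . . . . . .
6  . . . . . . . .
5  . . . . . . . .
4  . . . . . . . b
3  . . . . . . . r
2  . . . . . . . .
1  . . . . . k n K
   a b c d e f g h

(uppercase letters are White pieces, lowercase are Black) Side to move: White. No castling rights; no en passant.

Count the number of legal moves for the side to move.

0

White to move; king on h1.
In check: yes, from the black rook on h3.
Legal moves: none.
Count: 0.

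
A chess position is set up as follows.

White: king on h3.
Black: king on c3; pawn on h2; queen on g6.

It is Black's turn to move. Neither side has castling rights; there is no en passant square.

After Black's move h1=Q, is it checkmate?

After h1=Q: white king on h3; in check: yes, from the black queen on h1.
King squares — g2: attacked by Qh1; h2: attacked by Qh1; g3: attacked by Qg6; g4: attacked by Qg6; h4: attacked by Qh1.
White has no legal moves → checkmate.

yes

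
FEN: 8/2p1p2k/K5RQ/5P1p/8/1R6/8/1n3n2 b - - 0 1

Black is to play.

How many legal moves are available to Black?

0

Black to move; king on h7.
In check: yes, from the white queen on h6.
Legal moves: none.
Count: 0.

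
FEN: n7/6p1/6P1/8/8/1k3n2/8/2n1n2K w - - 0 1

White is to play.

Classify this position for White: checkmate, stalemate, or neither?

White to move; white king on h1.
In check: no.
King squares — g1: attacked by Nf3; g2: attacked by Ne1; h2: attacked by Nf3.
Legal moves for White: none.
Not in check and no legal moves → stalemate.

stalemate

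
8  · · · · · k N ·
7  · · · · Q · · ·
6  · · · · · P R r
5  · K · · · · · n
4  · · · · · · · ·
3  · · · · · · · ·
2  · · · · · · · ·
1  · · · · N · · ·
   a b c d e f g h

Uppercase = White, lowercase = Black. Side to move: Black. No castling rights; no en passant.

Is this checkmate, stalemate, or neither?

checkmate

Black to move; black king on f8.
In check: yes, from the white queen on e7.
King squares — e7: attacked by Pf6; f7: attacked by Qe7; g7: attacked by Pf6; e8: attacked by Qe7; g8: attacked by Rg6.
Legal moves for Black: none.
In check with no legal moves → checkmate.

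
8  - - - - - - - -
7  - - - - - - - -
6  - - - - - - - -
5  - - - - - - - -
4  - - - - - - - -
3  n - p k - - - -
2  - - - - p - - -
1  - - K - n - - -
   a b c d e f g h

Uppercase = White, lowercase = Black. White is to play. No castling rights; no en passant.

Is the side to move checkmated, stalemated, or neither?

stalemate

White to move; white king on c1.
In check: no.
King squares — b1: attacked by Na3; d1: attacked by Pe2; b2: attacked by Pc3; c2: attacked by Ne1; d2: attacked by Pc3.
Legal moves for White: none.
Not in check and no legal moves → stalemate.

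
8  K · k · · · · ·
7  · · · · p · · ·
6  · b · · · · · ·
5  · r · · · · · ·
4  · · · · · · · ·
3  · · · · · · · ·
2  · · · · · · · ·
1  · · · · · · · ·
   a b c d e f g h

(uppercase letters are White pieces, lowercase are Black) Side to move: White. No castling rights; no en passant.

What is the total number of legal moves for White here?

0

White to move; king on a8.
In check: no.
Legal moves: none.
Count: 0.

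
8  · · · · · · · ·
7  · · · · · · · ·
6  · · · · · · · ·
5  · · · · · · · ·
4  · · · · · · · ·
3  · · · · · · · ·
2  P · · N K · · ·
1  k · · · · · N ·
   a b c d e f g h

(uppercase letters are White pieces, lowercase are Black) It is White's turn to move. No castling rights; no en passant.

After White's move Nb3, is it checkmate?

no

After Nb3: black king on a1; in check: yes, from the white knight on b3.
Black has 3 legal replies: Kb2, Kxa2, Kb1.
In check but a legal move exists → not checkmate.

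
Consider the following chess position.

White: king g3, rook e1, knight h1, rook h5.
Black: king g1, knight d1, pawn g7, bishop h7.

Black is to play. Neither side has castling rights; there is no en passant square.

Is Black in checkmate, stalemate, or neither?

Black to move; black king on g1.
In check: yes, from the white rook on e1.
King squares — f1: attacked by Re1; h1: attacked by Re1; f2: attacked by Nh1; g2: attacked by Kg3; h2: attacked by Kg3.
Legal moves for Black: none.
In check with no legal moves → checkmate.

checkmate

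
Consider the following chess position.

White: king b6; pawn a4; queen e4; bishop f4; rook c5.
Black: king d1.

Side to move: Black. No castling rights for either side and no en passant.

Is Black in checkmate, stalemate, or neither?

stalemate

Black to move; black king on d1.
In check: no.
King squares — c1: attacked by Bf4; e1: attacked by Qe4; c2: attacked by Qe4; d2: attacked by Bf4; e2: attacked by Qe4.
Legal moves for Black: none.
Not in check and no legal moves → stalemate.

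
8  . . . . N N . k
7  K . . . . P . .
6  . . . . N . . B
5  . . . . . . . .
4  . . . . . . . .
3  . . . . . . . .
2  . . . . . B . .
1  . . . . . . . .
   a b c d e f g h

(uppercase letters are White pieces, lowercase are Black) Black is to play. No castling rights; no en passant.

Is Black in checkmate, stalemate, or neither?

stalemate

Black to move; black king on h8.
In check: no.
King squares — g7: attacked by Ne6; h7: attacked by Nf8; g8: attacked by Pf7.
Legal moves for Black: none.
Not in check and no legal moves → stalemate.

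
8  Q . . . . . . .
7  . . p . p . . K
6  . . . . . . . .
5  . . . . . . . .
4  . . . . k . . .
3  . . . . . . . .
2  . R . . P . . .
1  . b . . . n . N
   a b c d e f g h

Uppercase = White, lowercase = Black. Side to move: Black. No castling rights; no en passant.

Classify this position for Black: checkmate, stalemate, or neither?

Black to move; black king on e4.
In check: yes, from the white queen on a8.
Legal moves for Black: Kf5, Ke5+, Kf4+, Kd4+, Ke3+, c6.
Black is in check but has 6 legal moves → neither.

neither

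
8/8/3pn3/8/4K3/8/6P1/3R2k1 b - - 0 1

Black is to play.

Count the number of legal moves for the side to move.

Black to move; king on g1.
In check: yes, from the white rook on d1.
Legal moves: Kh2, Kxg2, Kf2.
Count: 3.

3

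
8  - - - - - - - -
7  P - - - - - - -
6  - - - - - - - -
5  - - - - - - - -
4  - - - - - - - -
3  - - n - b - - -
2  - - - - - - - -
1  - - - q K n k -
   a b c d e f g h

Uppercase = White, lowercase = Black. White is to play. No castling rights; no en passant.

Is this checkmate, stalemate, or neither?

White to move; white king on e1.
In check: yes, from the black queen on d1.
King squares — d1: attacked by Nc3; f1: attacked by Qd1; d2: attacked by Qd1; e2: attacked by Qd1; f2: attacked by Kg1.
Legal moves for White: none.
In check with no legal moves → checkmate.

checkmate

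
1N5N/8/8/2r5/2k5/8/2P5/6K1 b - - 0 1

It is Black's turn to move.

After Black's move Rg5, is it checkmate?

no

After Rg5: white king on g1; in check: yes, from the black rook on g5.
White has 4 legal replies: Kh2, Kf2, Kh1, Kf1.
In check but a legal move exists → not checkmate.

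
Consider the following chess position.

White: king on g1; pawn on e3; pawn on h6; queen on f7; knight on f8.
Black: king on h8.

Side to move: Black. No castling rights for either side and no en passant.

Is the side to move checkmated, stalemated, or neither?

Black to move; black king on h8.
In check: no.
King squares — g7: attacked by Ph6; h7: attacked by Qf7; g8: attacked by Qf7.
Legal moves for Black: none.
Not in check and no legal moves → stalemate.

stalemate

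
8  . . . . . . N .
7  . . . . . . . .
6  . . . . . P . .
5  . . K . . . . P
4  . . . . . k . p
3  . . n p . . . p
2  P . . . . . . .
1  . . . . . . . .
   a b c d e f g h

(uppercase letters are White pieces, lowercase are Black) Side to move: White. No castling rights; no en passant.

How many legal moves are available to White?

12

White to move; king on c5.
In check: no.
Legal moves: Ne7, Nh6, Kd6, Kc6, Kb6, Kd4, Kc4, Kb4, f7, h6, a3, a4.
Count: 12.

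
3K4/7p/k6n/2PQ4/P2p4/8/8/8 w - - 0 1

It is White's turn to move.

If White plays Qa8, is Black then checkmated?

yes

After Qa8: black king on a6; in check: yes, from the white queen on a8.
King squares — a5: attacked by Qa8; b5: attacked by Pa4; b6: attacked by Pc5; a7: attacked by Qa8; b7: attacked by Qa8.
Black has no legal moves → checkmate.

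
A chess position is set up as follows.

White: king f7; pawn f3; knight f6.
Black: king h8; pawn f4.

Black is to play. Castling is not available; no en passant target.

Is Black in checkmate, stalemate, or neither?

Black to move; black king on h8.
In check: no.
King squares — g7: attacked by Kf7; h7: attacked by Nf6; g8: attacked by Nf6.
Legal moves for Black: none.
Not in check and no legal moves → stalemate.

stalemate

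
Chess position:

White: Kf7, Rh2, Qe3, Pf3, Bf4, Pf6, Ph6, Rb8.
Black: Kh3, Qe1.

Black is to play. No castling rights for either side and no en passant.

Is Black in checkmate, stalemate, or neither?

checkmate

Black to move; black king on h3.
In check: yes, from the white rook on h2.
King squares — g2: attacked by Rh2; h2: attacked by Bf4; g3: attacked by Bf4; g4: attacked by Pf3; h4: attacked by Rh2.
Legal moves for Black: none.
In check with no legal moves → checkmate.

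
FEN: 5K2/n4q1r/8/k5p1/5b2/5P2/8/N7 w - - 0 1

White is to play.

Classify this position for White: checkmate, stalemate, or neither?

White to move; white king on f8.
In check: yes, from the black queen on f7.
King squares — e7: attacked by Qf7; f7: attacked by Rh7; g7: attacked by Qf7; e8: attacked by Qf7; g8: attacked by Qf7.
Legal moves for White: none.
In check with no legal moves → checkmate.

checkmate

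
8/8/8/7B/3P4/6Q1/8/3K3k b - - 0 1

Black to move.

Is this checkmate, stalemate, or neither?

stalemate

Black to move; black king on h1.
In check: no.
King squares — g1: attacked by Qg3; g2: attacked by Qg3; h2: attacked by Qg3.
Legal moves for Black: none.
Not in check and no legal moves → stalemate.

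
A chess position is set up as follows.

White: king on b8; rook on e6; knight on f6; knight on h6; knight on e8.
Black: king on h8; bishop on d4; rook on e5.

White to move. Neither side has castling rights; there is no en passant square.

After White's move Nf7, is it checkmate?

After Nf7: black king on h8; in check: yes, from the white knight on f7.
King squares — g7: attacked by Ne8; h7: attacked by Nf6; g8: attacked by Nf6.
Black has no legal moves → checkmate.

yes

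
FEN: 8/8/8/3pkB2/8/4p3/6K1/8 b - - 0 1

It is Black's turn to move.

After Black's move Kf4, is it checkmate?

After Kf4: white king on g2; in check: no.
White is not in check, so this cannot be checkmate.

no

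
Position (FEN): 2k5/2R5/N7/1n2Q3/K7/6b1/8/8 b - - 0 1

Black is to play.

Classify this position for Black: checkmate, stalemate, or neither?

Black to move; black king on c8.
In check: yes, from the white rook on c7.
Legal moves for Black: Kd8, Nxc7.
Black is in check but has 2 legal moves → neither.

neither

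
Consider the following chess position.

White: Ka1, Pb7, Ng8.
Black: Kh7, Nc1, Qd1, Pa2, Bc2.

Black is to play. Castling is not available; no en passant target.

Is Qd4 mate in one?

After Qd4: white king on a1; in check: yes, from the black queen on d4.
King squares — b1: attacked by Pa2; a2: attacked by Nc1; b2: attacked by Qd4.
White has no legal moves → checkmate.

yes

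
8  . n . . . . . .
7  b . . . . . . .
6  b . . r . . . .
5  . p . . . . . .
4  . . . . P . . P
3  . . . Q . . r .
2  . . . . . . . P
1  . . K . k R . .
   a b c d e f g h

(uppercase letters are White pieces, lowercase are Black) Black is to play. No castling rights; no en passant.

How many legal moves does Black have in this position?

Black to move; king on e1.
In check: yes, from the white rook on f1.
Legal moves: none.
Count: 0.

0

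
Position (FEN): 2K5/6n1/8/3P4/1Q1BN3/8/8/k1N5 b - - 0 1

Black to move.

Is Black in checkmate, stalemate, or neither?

Black to move; black king on a1.
In check: yes, from the white bishop on d4.
King squares — b1: attacked by Qb4; a2: attacked by Nc1; b2: attacked by Qb4.
Legal moves for Black: none.
In check with no legal moves → checkmate.

checkmate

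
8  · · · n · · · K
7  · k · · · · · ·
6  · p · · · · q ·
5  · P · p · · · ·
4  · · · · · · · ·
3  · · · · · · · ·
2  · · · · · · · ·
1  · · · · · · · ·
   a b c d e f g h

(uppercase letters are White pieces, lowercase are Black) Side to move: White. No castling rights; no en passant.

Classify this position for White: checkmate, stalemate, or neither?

White to move; white king on h8.
In check: no.
King squares — g7: attacked by Qg6; h7: attacked by Qg6; g8: attacked by Qg6.
Legal moves for White: none.
Not in check and no legal moves → stalemate.

stalemate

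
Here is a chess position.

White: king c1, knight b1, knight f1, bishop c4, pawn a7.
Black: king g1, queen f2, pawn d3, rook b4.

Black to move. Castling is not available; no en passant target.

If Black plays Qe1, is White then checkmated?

After Qe1: white king on c1; in check: yes, from the black queen on e1.
King squares — b1: own knight; d1: attacked by Qe1; b2: attacked by Rb4; c2: attacked by Pd3; d2: attacked by Qe1.
White has no legal moves → checkmate.

yes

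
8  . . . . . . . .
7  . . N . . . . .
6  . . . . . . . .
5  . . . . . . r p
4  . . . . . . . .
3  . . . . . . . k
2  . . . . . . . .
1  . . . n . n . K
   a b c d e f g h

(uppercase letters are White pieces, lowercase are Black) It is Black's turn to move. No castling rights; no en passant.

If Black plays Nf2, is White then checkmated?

yes

After Nf2: white king on h1; in check: yes, from the black knight on f2.
King squares — g1: attacked by Rg5; g2: attacked by Kh3; h2: attacked by Nf1.
White has no legal moves → checkmate.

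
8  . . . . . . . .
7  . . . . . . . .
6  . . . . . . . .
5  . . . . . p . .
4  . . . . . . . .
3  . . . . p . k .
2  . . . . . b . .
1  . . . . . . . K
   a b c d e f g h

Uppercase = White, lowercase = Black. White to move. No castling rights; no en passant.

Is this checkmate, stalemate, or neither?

stalemate

White to move; white king on h1.
In check: no.
King squares — g1: attacked by Bf2; g2: attacked by Kg3; h2: attacked by Kg3.
Legal moves for White: none.
Not in check and no legal moves → stalemate.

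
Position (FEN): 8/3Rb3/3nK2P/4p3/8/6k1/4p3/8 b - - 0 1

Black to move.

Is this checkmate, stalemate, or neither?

neither

Black to move; black king on g3.
In check: no.
Legal moves for Black include: Bf8, Bd8, Bf6, Bg5, Bh4, Ne8, Nc8, Nf7, Nb7, Nf5, Nb5, Ne4, Nc4, Kh4, Kg4, Kf4, Kh3, Kf3, ... (list truncated; more exist).
Black has legal moves and is not in check → neither.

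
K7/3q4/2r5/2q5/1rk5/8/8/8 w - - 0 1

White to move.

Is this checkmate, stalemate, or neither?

White to move; white king on a8.
In check: no.
King squares — a7: attacked by Qc5; b7: attacked by Rb4; b8: attacked by Rb4.
Legal moves for White: none.
Not in check and no legal moves → stalemate.

stalemate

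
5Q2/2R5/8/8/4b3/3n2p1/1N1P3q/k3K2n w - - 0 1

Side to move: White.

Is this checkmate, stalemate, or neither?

neither

White to move; white king on e1.
In check: yes, from the black knight on d3.
King squares — d1: available; f1: available; d2: own pawn; e2: attacked by Qh2; f2: attacked by Nh1.
Legal moves for White: Kf1, Kd1, Nxd3.
White is in check but has 3 legal moves → neither.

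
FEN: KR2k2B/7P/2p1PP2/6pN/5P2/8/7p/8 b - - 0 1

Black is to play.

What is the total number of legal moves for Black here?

0

Black to move; king on e8.
In check: yes, from the white rook on b8.
Legal moves: none.
Count: 0.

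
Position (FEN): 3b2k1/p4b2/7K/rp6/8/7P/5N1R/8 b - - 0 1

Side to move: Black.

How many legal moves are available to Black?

23

Black to move; king on g8.
In check: no.
Legal moves: Kh8, Kf8, Be7, Bc7, Bf6, Bb6, Bg5+, Bh4, Be8, Bg6, Be6, Bh5, Bd5, Bc4, Bb3, Ba2, Ra6#, Ra4, Ra3, Ra2, Ra1, a6, b4.
Count: 23.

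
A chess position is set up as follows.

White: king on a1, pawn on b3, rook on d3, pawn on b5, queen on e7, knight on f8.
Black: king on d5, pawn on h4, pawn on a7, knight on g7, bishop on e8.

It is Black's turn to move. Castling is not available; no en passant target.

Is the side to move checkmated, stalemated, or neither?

checkmate

Black to move; black king on d5.
In check: yes, from the white rook on d3.
King squares — c4: attacked by Pb3; d4: attacked by Rd3; e4: attacked by Qe7; c5: attacked by Qe7; e5: attacked by Qe7; c6: attacked by Pb5; d6: attacked by Rd3; e6: attacked by Qe7.
Legal moves for Black: none.
In check with no legal moves → checkmate.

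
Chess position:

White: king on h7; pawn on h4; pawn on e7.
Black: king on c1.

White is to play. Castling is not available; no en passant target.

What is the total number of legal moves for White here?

10

White to move; king on h7.
In check: no.
Legal moves: Kh8, Kg8, Kg7, Kh6, Kg6, e8=Q, e8=R, e8=B, e8=N, h5.
Count: 10.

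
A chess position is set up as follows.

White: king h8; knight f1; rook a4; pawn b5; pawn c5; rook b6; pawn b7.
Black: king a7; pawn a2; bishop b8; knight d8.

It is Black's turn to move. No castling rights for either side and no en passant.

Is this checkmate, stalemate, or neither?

Black to move; black king on a7.
In check: yes, from the white rook on a4.
King squares — a6: attacked by Ra4; b6: attacked by Pc5; b7: attacked by Rb6; a8: attacked by Ra4; b8: own bishop.
Legal moves for Black: none.
In check with no legal moves → checkmate.

checkmate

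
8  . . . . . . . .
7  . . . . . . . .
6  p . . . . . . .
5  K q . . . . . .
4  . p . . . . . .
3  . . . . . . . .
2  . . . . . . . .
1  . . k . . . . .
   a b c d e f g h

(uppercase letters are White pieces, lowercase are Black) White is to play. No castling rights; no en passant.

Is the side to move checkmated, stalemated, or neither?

checkmate

White to move; white king on a5.
In check: yes, from the black queen on b5.
King squares — a4: attacked by Qb5; b4: attacked by Qb5; b5: attacked by Pa6; a6: attacked by Qb5; b6: attacked by Qb5.
Legal moves for White: none.
In check with no legal moves → checkmate.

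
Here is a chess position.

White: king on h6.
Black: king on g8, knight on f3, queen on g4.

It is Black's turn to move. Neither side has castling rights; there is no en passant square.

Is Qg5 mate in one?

yes

After Qg5: white king on h6; in check: yes, from the black queen on g5.
King squares — g5: attacked by Nf3; h5: attacked by Qg5; g6: attacked by Qg5; g7: attacked by Qg5; h7: attacked by Kg8.
White has no legal moves → checkmate.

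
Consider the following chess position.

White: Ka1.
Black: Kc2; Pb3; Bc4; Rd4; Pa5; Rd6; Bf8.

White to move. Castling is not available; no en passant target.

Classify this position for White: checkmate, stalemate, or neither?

White to move; white king on a1.
In check: no.
King squares — b1: attacked by Kc2; a2: attacked by Pb3; b2: attacked by Kc2.
Legal moves for White: none.
Not in check and no legal moves → stalemate.

stalemate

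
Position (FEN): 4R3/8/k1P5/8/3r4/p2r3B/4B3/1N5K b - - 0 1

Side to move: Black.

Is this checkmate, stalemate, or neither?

Black to move; black king on a6.
In check: no.
Legal moves for Black: Ka7, Kb6, Kb5, Ka5, Rd8, Rd7, Rd6, Rd5, Rh4, Rg4, Rf4, Re4, Rc4, Rb4, Ra4, a2.
Black has 16 legal moves and is not in check → neither.

neither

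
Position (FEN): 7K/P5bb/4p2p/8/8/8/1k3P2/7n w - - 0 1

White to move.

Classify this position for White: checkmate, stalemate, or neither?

neither

White to move; white king on h8.
In check: yes, from the black bishop on g7.
Legal moves for White: Kxh7, Kxg7.
White is in check but has 2 legal moves → neither.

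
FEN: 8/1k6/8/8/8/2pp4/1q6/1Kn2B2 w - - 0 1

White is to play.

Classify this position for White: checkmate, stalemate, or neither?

White to move; white king on b1.
In check: yes, from the black queen on b2.
King squares — a1: attacked by Qb2; c1: attacked by Qb2; a2: attacked by Nc1; b2: attacked by Pc3; c2: attacked by Qb2.
Legal moves for White: none.
In check with no legal moves → checkmate.

checkmate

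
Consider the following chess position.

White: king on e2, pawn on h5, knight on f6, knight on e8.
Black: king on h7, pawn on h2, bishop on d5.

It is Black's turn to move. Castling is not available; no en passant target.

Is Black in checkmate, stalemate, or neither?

Black to move; black king on h7.
In check: yes, from the white knight on f6.
King squares — g6: attacked by Ph5; h6: available; g7: attacked by Ne8; g8: attacked by Nf6; h8: available.
Legal moves for Black: Kh8, Kh6.
Black is in check but has 2 legal moves → neither.

neither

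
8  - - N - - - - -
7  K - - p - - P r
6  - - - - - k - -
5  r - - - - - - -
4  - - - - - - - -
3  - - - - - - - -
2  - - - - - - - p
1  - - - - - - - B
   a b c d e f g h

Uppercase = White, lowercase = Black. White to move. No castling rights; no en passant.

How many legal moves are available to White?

3

White to move; king on a7.
In check: yes, from the black rook on a5.
Legal moves: Kb8, Kb7, Kb6.
Count: 3.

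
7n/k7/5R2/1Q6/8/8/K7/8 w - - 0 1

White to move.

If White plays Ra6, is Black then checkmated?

yes

After Ra6: black king on a7; in check: yes, from the white rook on a6.
King squares — a6: attacked by Qb5; b6: attacked by Qb5; b7: attacked by Qb5; a8: attacked by Ra6; b8: attacked by Qb5.
Black has no legal moves → checkmate.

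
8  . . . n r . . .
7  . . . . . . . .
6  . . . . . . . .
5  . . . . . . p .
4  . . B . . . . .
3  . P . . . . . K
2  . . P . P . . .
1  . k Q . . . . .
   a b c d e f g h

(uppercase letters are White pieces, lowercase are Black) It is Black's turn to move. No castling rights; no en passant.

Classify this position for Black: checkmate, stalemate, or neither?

Black to move; black king on b1.
In check: yes, from the white queen on c1.
Legal moves for Black: Ka2, Kxc1.
Black is in check but has 2 legal moves → neither.

neither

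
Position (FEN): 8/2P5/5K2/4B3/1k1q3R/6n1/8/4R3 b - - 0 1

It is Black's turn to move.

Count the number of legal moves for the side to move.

19

Black to move; king on b4.
In check: no.
Legal moves: Qxh4+, Qg4, Qf4+, Qe4, Qc4, Kc5, Kb5, Ka5, Kc4, Ka4, Kc3, Kb3, Ka3, Nh5+, Nf5, Ne4+, Ne2, Nh1, Nf1.
Count: 19.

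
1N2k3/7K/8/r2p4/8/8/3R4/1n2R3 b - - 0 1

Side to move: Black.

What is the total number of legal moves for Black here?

Black to move; king on e8.
In check: yes, from the white rook on e1.
Legal moves: Kf8, Kd8, Kf7.
Count: 3.

3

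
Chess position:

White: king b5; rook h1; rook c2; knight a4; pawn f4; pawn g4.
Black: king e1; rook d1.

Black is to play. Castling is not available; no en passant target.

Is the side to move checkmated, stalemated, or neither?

Black to move; black king on e1.
In check: yes, from the white rook on h1.
King squares — d1: own rook; f1: attacked by Rh1; d2: attacked by Rc2; e2: attacked by Rc2; f2: attacked by Rc2.
Legal moves for Black: none.
In check with no legal moves → checkmate.

checkmate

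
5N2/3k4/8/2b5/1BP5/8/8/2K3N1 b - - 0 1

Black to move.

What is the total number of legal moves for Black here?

Black to move; king on d7.
In check: yes, from the white knight on f8.
Legal moves: Ke8, Kd8, Kc8, Ke7, Kc7, Kd6, Kc6, Bxf8.
Count: 8.

8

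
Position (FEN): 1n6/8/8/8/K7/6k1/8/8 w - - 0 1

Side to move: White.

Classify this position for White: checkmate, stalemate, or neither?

White to move; white king on a4.
In check: no.
Legal moves for White: Kb5, Ka5, Kb4, Kb3, Ka3.
White has 5 legal moves and is not in check → neither.

neither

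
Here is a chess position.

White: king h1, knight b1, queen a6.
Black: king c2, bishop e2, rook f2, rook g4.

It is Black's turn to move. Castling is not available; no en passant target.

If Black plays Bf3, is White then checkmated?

After Bf3: white king on h1; in check: yes, from the black bishop on f3.
King squares — g1: attacked by Rg4; g2: attacked by Rf2; h2: attacked by Rf2.
White has no legal moves → checkmate.

yes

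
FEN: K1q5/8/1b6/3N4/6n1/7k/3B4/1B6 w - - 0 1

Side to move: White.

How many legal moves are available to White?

White to move; king on a8.
In check: yes, from the black queen on c8.
Legal moves: none.
Count: 0.

0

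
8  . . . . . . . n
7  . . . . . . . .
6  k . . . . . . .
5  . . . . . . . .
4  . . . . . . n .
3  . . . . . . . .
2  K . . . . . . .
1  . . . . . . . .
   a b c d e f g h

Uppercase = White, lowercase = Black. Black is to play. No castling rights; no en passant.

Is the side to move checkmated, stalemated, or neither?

neither

Black to move; black king on a6.
In check: no.
Legal moves for Black: Nf7, Ng6, Kb7, Ka7, Kb6, Kb5, Ka5, Nh6, Nf6, Ne5, Ne3, Nh2, Nf2.
Black has 13 legal moves and is not in check → neither.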